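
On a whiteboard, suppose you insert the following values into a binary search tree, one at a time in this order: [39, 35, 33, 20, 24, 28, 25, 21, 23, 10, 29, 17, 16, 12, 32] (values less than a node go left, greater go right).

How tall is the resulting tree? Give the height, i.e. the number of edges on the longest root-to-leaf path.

39: root
35: left child of 39 (depth 1)
33: left child of 35 (depth 2)
20: left child of 33 (depth 3)
24: right child of 20 (depth 4)
28: right child of 24 (depth 5)
25: left child of 28 (depth 6)
21: left child of 24 (depth 5)
23: right child of 21 (depth 6)
10: left child of 20 (depth 4)
29: right child of 28 (depth 6)
17: right child of 10 (depth 5)
16: left child of 17 (depth 6)
12: left child of 16 (depth 7)
32: right child of 29 (depth 7)

The deepest node is 12 at depth 7.

7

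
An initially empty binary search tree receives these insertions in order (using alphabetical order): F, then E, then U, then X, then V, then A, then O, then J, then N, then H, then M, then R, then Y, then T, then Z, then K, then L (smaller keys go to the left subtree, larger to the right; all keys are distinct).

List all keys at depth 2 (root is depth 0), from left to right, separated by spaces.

A O X

Insert F: tree is empty, so F becomes the root.
Insert E: E < F → go left. Place as left child of F.
Insert U: U > F → go right. Place as right child of F.
Insert X: X > F → go right; X > U → go right. Place as right child of U.
Insert V: V > F → go right; V > U → go right; V < X → go left. Place as left child of X.
Insert A: A < F → go left; A < E → go left. Place as left child of E.
Insert O: O > F → go right; O < U → go left. Place as left child of U.
Insert J: J > F → go right; J < U → go left; J < O → go left. Place as left child of O.
Insert N: N > F → go right; N < U → go left; N < O → go left; N > J → go right. Place as right child of J.
Insert H: H > F → go right; H < U → go left; H < O → go left; H < J → go left. Place as left child of J.
Insert M: M > F → go right; M < U → go left; M < O → go left; M > J → go right; M < N → go left. Place as left child of N.
Insert R: R > F → go right; R < U → go left; R > O → go right. Place as right child of O.
Insert Y: Y > F → go right; Y > U → go right; Y > X → go right. Place as right child of X.
Insert T: T > F → go right; T < U → go left; T > O → go right; T > R → go right. Place as right child of R.
Insert Z: Z > F → go right; Z > U → go right; Z > X → go right; Z > Y → go right. Place as right child of Y.
Insert K: K > F → go right; K < U → go left; K < O → go left; K > J → go right; K < N → go left; K < M → go left. Place as left child of M.
Insert L: L > F → go right; L < U → go left; L < O → go left; L > J → go right; L < N → go left; L < M → go left; L > K → go right. Place as right child of K.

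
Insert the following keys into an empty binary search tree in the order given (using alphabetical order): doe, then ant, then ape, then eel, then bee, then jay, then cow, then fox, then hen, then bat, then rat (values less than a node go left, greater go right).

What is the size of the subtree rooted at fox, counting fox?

2

doe: root
ant: left child of doe (depth 1)
ape: right child of ant (depth 2)
eel: right child of doe (depth 1)
bee: right child of ape (depth 3)
jay: right child of eel (depth 2)
cow: right child of bee (depth 4)
fox: left child of jay (depth 3)
hen: right child of fox (depth 4)
bat: left child of bee (depth 4)
rat: right child of jay (depth 3)

Subtree rooted at fox contains: fox, hen — 2 nodes.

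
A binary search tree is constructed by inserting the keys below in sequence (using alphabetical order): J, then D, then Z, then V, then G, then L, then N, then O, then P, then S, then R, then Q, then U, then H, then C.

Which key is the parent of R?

Insert J: tree is empty, so J becomes the root.
Insert D: D < J → go left. Place as left child of J.
Insert Z: Z > J → go right. Place as right child of J.
Insert V: V > J → go right; V < Z → go left. Place as left child of Z.
Insert G: G < J → go left; G > D → go right. Place as right child of D.
Insert L: L > J → go right; L < Z → go left; L < V → go left. Place as left child of V.
Insert N: N > J → go right; N < Z → go left; N < V → go left; N > L → go right. Place as right child of L.
Insert O: O > J → go right; O < Z → go left; O < V → go left; O > L → go right; O > N → go right. Place as right child of N.
Insert P: P > J → go right; P < Z → go left; P < V → go left; P > L → go right; P > N → go right; P > O → go right. Place as right child of O.
Insert S: S > J → go right; S < Z → go left; S < V → go left; S > L → go right; S > N → go right; S > O → go right; S > P → go right. Place as right child of P.
Insert R: R > J → go right; R < Z → go left; R < V → go left; R > L → go right; R > N → go right; R > O → go right; R > P → go right; R < S → go left. Place as left child of S.
Insert Q: Q > J → go right; Q < Z → go left; Q < V → go left; Q > L → go right; Q > N → go right; Q > O → go right; Q > P → go right; Q < S → go left; Q < R → go left. Place as left child of R.
Insert U: U > J → go right; U < Z → go left; U < V → go left; U > L → go right; U > N → go right; U > O → go right; U > P → go right; U > S → go right. Place as right child of S.
Insert H: H < J → go left; H > D → go right; H > G → go right. Place as right child of G.
Insert C: C < J → go left; C < D → go left. Place as left child of D.

S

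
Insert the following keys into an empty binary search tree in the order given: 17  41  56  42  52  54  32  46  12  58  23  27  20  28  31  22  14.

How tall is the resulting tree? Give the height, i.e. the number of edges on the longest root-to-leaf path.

17: root
41: right child of 17 (depth 1)
56: right child of 41 (depth 2)
42: left child of 56 (depth 3)
52: right child of 42 (depth 4)
54: right child of 52 (depth 5)
32: left child of 41 (depth 2)
46: left child of 52 (depth 5)
12: left child of 17 (depth 1)
58: right child of 56 (depth 3)
23: left child of 32 (depth 3)
27: right child of 23 (depth 4)
20: left child of 23 (depth 4)
28: right child of 27 (depth 5)
31: right child of 28 (depth 6)
22: right child of 20 (depth 5)
14: right child of 12 (depth 2)

The deepest node is 31 at depth 6.

6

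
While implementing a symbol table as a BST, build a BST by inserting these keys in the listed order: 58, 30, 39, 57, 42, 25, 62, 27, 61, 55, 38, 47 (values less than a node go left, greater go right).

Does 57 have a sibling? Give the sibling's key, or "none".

38

Resulting structure (node: left, right):
  58: L=30, R=62
  30: L=25, R=39
  39: L=38, R=57
  57: L=42, R=–
  42: L=–, R=55
  25: L=–, R=27
  62: L=61, R=–
  27: L=–, R=–
  61: L=–, R=–
  55: L=47, R=–
  38: L=–, R=–
  47: L=–, R=–

57's parent is 39; the other child of 39 is 38.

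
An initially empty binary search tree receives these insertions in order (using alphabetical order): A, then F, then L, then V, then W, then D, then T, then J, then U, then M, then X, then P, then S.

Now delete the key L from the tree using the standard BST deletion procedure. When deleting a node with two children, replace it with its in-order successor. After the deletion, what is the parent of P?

T

Insert A: tree is empty, so A becomes the root.
Insert F: F > A → go right. Place as right child of A.
Insert L: L > A → go right; L > F → go right. Place as right child of F.
Insert V: V > A → go right; V > F → go right; V > L → go right. Place as right child of L.
Insert W: W > A → go right; W > F → go right; W > L → go right; W > V → go right. Place as right child of V.
Insert D: D > A → go right; D < F → go left. Place as left child of F.
Insert T: T > A → go right; T > F → go right; T > L → go right; T < V → go left. Place as left child of V.
Insert J: J > A → go right; J > F → go right; J < L → go left. Place as left child of L.
Insert U: U > A → go right; U > F → go right; U > L → go right; U < V → go left; U > T → go right. Place as right child of T.
Insert M: M > A → go right; M > F → go right; M > L → go right; M < V → go left; M < T → go left. Place as left child of T.
Insert X: X > A → go right; X > F → go right; X > L → go right; X > V → go right; X > W → go right. Place as right child of W.
Insert P: P > A → go right; P > F → go right; P > L → go right; P < V → go left; P < T → go left; P > M → go right. Place as right child of M.
Insert S: S > A → go right; S > F → go right; S > L → go right; S < V → go left; S < T → go left; S > M → go right; S > P → go right. Place as right child of P.

Delete L (two children — replace with in-order successor).
After deletion, P's parent is T.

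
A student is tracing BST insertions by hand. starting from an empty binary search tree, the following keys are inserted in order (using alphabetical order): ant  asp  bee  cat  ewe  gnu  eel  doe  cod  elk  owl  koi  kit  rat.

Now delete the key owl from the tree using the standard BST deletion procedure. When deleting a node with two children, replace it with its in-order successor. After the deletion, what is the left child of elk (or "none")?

none

ant: root
asp: right child of ant (depth 1)
bee: right child of asp (depth 2)
cat: right child of bee (depth 3)
ewe: right child of cat (depth 4)
gnu: right child of ewe (depth 5)
eel: left child of ewe (depth 5)
doe: left child of eel (depth 6)
cod: left child of doe (depth 7)
elk: right child of eel (depth 6)
owl: right child of gnu (depth 6)
koi: left child of owl (depth 7)
kit: left child of koi (depth 8)
rat: right child of owl (depth 7)

Delete owl (two children — replace with in-order successor).
After deletion, elk's left child: none.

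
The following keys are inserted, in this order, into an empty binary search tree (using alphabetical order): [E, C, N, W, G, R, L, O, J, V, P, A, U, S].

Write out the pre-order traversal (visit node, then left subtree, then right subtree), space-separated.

Resulting structure (node: left, right):
  E: L=C, R=N
  C: L=A, R=–
  N: L=G, R=W
  W: L=R, R=–
  G: L=–, R=L
  R: L=O, R=V
  L: L=J, R=–
  O: L=–, R=P
  J: L=–, R=–
  V: L=U, R=–
  P: L=–, R=–
  A: L=–, R=–
  U: L=S, R=–
  S: L=–, R=–

E C A N G L J W R O P V U S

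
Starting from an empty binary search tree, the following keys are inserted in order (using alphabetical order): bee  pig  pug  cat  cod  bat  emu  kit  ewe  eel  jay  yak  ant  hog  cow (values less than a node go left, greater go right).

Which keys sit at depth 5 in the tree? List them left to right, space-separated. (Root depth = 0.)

eel kit

Insert bee: tree is empty, so bee becomes the root.
Insert pig: pig > bee → go right. Place as right child of bee.
Insert pug: pug > bee → go right; pug > pig → go right. Place as right child of pig.
Insert cat: cat > bee → go right; cat < pig → go left. Place as left child of pig.
Insert cod: cod > bee → go right; cod < pig → go left; cod > cat → go right. Place as right child of cat.
Insert bat: bat < bee → go left. Place as left child of bee.
Insert emu: emu > bee → go right; emu < pig → go left; emu > cat → go right; emu > cod → go right. Place as right child of cod.
Insert kit: kit > bee → go right; kit < pig → go left; kit > cat → go right; kit > cod → go right; kit > emu → go right. Place as right child of emu.
Insert ewe: ewe > bee → go right; ewe < pig → go left; ewe > cat → go right; ewe > cod → go right; ewe > emu → go right; ewe < kit → go left. Place as left child of kit.
Insert eel: eel > bee → go right; eel < pig → go left; eel > cat → go right; eel > cod → go right; eel < emu → go left. Place as left child of emu.
Insert jay: jay > bee → go right; jay < pig → go left; jay > cat → go right; jay > cod → go right; jay > emu → go right; jay < kit → go left; jay > ewe → go right. Place as right child of ewe.
Insert yak: yak > bee → go right; yak > pig → go right; yak > pug → go right. Place as right child of pug.
Insert ant: ant < bee → go left; ant < bat → go left. Place as left child of bat.
Insert hog: hog > bee → go right; hog < pig → go left; hog > cat → go right; hog > cod → go right; hog > emu → go right; hog < kit → go left; hog > ewe → go right; hog < jay → go left. Place as left child of jay.
Insert cow: cow > bee → go right; cow < pig → go left; cow > cat → go right; cow > cod → go right; cow < emu → go left; cow < eel → go left. Place as left child of eel.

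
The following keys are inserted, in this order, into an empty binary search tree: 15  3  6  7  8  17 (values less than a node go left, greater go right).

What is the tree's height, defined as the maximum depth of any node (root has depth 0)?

15: root
3: left child of 15 (depth 1)
6: right child of 3 (depth 2)
7: right child of 6 (depth 3)
8: right child of 7 (depth 4)
17: right child of 15 (depth 1)

The deepest node is 8 at depth 4.

4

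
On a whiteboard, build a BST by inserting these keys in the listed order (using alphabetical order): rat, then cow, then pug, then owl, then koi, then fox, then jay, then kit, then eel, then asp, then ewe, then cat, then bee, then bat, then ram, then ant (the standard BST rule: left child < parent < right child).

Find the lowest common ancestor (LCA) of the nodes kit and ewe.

Resulting structure (node: left, right):
  rat: L=cow, R=–
  cow: L=asp, R=pug
  pug: L=owl, R=ram
  owl: L=koi, R=–
  koi: L=fox, R=–
  fox: L=eel, R=jay
  jay: L=–, R=kit
  kit: L=–, R=–
  eel: L=–, R=ewe
  asp: L=ant, R=cat
  ewe: L=–, R=–
  cat: L=bee, R=–
  bee: L=bat, R=–
  bat: L=–, R=–
  ram: L=–, R=–
  ant: L=–, R=–

Path to kit: rat → cow → pug → owl → koi → fox → jay → kit
Path to ewe: rat → cow → pug → owl → koi → fox → eel → ewe
The paths share a prefix ending at fox, then split left and right.

fox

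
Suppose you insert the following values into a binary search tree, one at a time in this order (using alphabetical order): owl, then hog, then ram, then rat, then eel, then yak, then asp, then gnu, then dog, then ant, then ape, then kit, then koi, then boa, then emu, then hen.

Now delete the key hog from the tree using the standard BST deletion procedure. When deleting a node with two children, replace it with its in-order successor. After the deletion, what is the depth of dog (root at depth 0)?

4

owl: root
hog: left child of owl (depth 1)
ram: right child of owl (depth 1)
rat: right child of ram (depth 2)
eel: left child of hog (depth 2)
yak: right child of rat (depth 3)
asp: left child of eel (depth 3)
gnu: right child of eel (depth 3)
dog: right child of asp (depth 4)
ant: left child of asp (depth 4)
ape: right child of ant (depth 5)
kit: right child of hog (depth 2)
koi: right child of kit (depth 3)
boa: left child of dog (depth 5)
emu: left child of gnu (depth 4)
hen: right child of gnu (depth 4)

Delete hog (two children — replace with in-order successor).
After deletion, path to dog: owl → kit → eel → asp → dog.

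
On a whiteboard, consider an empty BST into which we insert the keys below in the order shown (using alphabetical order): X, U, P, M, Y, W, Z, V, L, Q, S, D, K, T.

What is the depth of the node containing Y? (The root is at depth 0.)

1

X: root
U: left child of X (depth 1)
P: left child of U (depth 2)
M: left child of P (depth 3)
Y: right child of X (depth 1)
W: right child of U (depth 2)
Z: right child of Y (depth 2)
V: left child of W (depth 3)
L: left child of M (depth 4)
Q: right child of P (depth 3)
S: right child of Q (depth 4)
D: left child of L (depth 5)
K: right child of D (depth 6)
T: right child of S (depth 5)

Path to Y: X → Y, which is 1 edge.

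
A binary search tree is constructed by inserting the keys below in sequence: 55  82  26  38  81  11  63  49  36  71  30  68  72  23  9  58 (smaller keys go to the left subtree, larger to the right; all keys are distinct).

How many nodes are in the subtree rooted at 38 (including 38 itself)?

Insert 55: tree is empty, so 55 becomes the root.
Insert 82: 82 > 55 → go right. Place as right child of 55.
Insert 26: 26 < 55 → go left. Place as left child of 55.
Insert 38: 38 < 55 → go left; 38 > 26 → go right. Place as right child of 26.
Insert 81: 81 > 55 → go right; 81 < 82 → go left. Place as left child of 82.
Insert 11: 11 < 55 → go left; 11 < 26 → go left. Place as left child of 26.
Insert 63: 63 > 55 → go right; 63 < 82 → go left; 63 < 81 → go left. Place as left child of 81.
Insert 49: 49 < 55 → go left; 49 > 26 → go right; 49 > 38 → go right. Place as right child of 38.
Insert 36: 36 < 55 → go left; 36 > 26 → go right; 36 < 38 → go left. Place as left child of 38.
Insert 71: 71 > 55 → go right; 71 < 82 → go left; 71 < 81 → go left; 71 > 63 → go right. Place as right child of 63.
Insert 30: 30 < 55 → go left; 30 > 26 → go right; 30 < 38 → go left; 30 < 36 → go left. Place as left child of 36.
Insert 68: 68 > 55 → go right; 68 < 82 → go left; 68 < 81 → go left; 68 > 63 → go right; 68 < 71 → go left. Place as left child of 71.
Insert 72: 72 > 55 → go right; 72 < 82 → go left; 72 < 81 → go left; 72 > 63 → go right; 72 > 71 → go right. Place as right child of 71.
Insert 23: 23 < 55 → go left; 23 < 26 → go left; 23 > 11 → go right. Place as right child of 11.
Insert 9: 9 < 55 → go left; 9 < 26 → go left; 9 < 11 → go left. Place as left child of 11.
Insert 58: 58 > 55 → go right; 58 < 82 → go left; 58 < 81 → go left; 58 < 63 → go left. Place as left child of 63.

Subtree rooted at 38 contains: 38, 36, 30, 49 — 4 nodes.

4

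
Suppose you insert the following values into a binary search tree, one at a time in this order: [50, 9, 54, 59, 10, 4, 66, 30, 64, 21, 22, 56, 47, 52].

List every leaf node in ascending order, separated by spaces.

4 22 47 52 56 64

50: root
9: left child of 50 (depth 1)
54: right child of 50 (depth 1)
59: right child of 54 (depth 2)
10: right child of 9 (depth 2)
4: left child of 9 (depth 2)
66: right child of 59 (depth 3)
30: right child of 10 (depth 3)
64: left child of 66 (depth 4)
21: left child of 30 (depth 4)
22: right child of 21 (depth 5)
56: left child of 59 (depth 3)
47: right child of 30 (depth 4)
52: left child of 54 (depth 2)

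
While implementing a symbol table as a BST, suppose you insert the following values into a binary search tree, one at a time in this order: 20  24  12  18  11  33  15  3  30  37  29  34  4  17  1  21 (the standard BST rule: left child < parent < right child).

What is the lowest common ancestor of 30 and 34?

33

Insert 20: tree is empty, so 20 becomes the root.
Insert 24: 24 > 20 → go right. Place as right child of 20.
Insert 12: 12 < 20 → go left. Place as left child of 20.
Insert 18: 18 < 20 → go left; 18 > 12 → go right. Place as right child of 12.
Insert 11: 11 < 20 → go left; 11 < 12 → go left. Place as left child of 12.
Insert 33: 33 > 20 → go right; 33 > 24 → go right. Place as right child of 24.
Insert 15: 15 < 20 → go left; 15 > 12 → go right; 15 < 18 → go left. Place as left child of 18.
Insert 3: 3 < 20 → go left; 3 < 12 → go left; 3 < 11 → go left. Place as left child of 11.
Insert 30: 30 > 20 → go right; 30 > 24 → go right; 30 < 33 → go left. Place as left child of 33.
Insert 37: 37 > 20 → go right; 37 > 24 → go right; 37 > 33 → go right. Place as right child of 33.
Insert 29: 29 > 20 → go right; 29 > 24 → go right; 29 < 33 → go left; 29 < 30 → go left. Place as left child of 30.
Insert 34: 34 > 20 → go right; 34 > 24 → go right; 34 > 33 → go right; 34 < 37 → go left. Place as left child of 37.
Insert 4: 4 < 20 → go left; 4 < 12 → go left; 4 < 11 → go left; 4 > 3 → go right. Place as right child of 3.
Insert 17: 17 < 20 → go left; 17 > 12 → go right; 17 < 18 → go left; 17 > 15 → go right. Place as right child of 15.
Insert 1: 1 < 20 → go left; 1 < 12 → go left; 1 < 11 → go left; 1 < 3 → go left. Place as left child of 3.
Insert 21: 21 > 20 → go right; 21 < 24 → go left. Place as left child of 24.

Path to 30: 20 → 24 → 33 → 30
Path to 34: 20 → 24 → 33 → 37 → 34
The paths share a prefix ending at 33, then split left and right.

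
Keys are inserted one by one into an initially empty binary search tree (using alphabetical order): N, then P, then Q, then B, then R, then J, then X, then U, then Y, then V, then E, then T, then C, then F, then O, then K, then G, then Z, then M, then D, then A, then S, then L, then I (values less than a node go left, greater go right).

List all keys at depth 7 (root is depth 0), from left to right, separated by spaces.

S

Insert N: tree is empty, so N becomes the root.
Insert P: P > N → go right. Place as right child of N.
Insert Q: Q > N → go right; Q > P → go right. Place as right child of P.
Insert B: B < N → go left. Place as left child of N.
Insert R: R > N → go right; R > P → go right; R > Q → go right. Place as right child of Q.
Insert J: J < N → go left; J > B → go right. Place as right child of B.
Insert X: X > N → go right; X > P → go right; X > Q → go right; X > R → go right. Place as right child of R.
Insert U: U > N → go right; U > P → go right; U > Q → go right; U > R → go right; U < X → go left. Place as left child of X.
Insert Y: Y > N → go right; Y > P → go right; Y > Q → go right; Y > R → go right; Y > X → go right. Place as right child of X.
Insert V: V > N → go right; V > P → go right; V > Q → go right; V > R → go right; V < X → go left; V > U → go right. Place as right child of U.
Insert E: E < N → go left; E > B → go right; E < J → go left. Place as left child of J.
Insert T: T > N → go right; T > P → go right; T > Q → go right; T > R → go right; T < X → go left; T < U → go left. Place as left child of U.
Insert C: C < N → go left; C > B → go right; C < J → go left; C < E → go left. Place as left child of E.
Insert F: F < N → go left; F > B → go right; F < J → go left; F > E → go right. Place as right child of E.
Insert O: O > N → go right; O < P → go left. Place as left child of P.
Insert K: K < N → go left; K > B → go right; K > J → go right. Place as right child of J.
Insert G: G < N → go left; G > B → go right; G < J → go left; G > E → go right; G > F → go right. Place as right child of F.
Insert Z: Z > N → go right; Z > P → go right; Z > Q → go right; Z > R → go right; Z > X → go right; Z > Y → go right. Place as right child of Y.
Insert M: M < N → go left; M > B → go right; M > J → go right; M > K → go right. Place as right child of K.
Insert D: D < N → go left; D > B → go right; D < J → go left; D < E → go left; D > C → go right. Place as right child of C.
Insert A: A < N → go left; A < B → go left. Place as left child of B.
Insert S: S > N → go right; S > P → go right; S > Q → go right; S > R → go right; S < X → go left; S < U → go left; S < T → go left. Place as left child of T.
Insert L: L < N → go left; L > B → go right; L > J → go right; L > K → go right; L < M → go left. Place as left child of M.
Insert I: I < N → go left; I > B → go right; I < J → go left; I > E → go right; I > F → go right; I > G → go right. Place as right child of G.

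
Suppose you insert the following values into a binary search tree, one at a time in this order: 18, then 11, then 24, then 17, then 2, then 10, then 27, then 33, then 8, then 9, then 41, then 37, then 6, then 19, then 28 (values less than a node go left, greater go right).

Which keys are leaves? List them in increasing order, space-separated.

6 9 17 19 28 37

Resulting structure (node: left, right):
  18: L=11, R=24
  11: L=2, R=17
  24: L=19, R=27
  17: L=–, R=–
  2: L=–, R=10
  10: L=8, R=–
  27: L=–, R=33
  33: L=28, R=41
  8: L=6, R=9
  9: L=–, R=–
  41: L=37, R=–
  37: L=–, R=–
  6: L=–, R=–
  19: L=–, R=–
  28: L=–, R=–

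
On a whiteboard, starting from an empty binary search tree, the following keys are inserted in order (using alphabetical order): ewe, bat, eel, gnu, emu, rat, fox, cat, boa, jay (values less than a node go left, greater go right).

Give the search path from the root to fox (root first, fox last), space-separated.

ewe gnu fox

ewe: root
bat: left child of ewe (depth 1)
eel: right child of bat (depth 2)
gnu: right child of ewe (depth 1)
emu: right child of eel (depth 3)
rat: right child of gnu (depth 2)
fox: left child of gnu (depth 2)
cat: left child of eel (depth 3)
boa: left child of cat (depth 4)
jay: left child of rat (depth 3)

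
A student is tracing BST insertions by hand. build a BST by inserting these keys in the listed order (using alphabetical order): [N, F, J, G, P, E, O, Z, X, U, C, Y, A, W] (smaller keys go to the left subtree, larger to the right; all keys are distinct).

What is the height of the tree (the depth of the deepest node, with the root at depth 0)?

5

Insert N: tree is empty, so N becomes the root.
Insert F: F < N → go left. Place as left child of N.
Insert J: J < N → go left; J > F → go right. Place as right child of F.
Insert G: G < N → go left; G > F → go right; G < J → go left. Place as left child of J.
Insert P: P > N → go right. Place as right child of N.
Insert E: E < N → go left; E < F → go left. Place as left child of F.
Insert O: O > N → go right; O < P → go left. Place as left child of P.
Insert Z: Z > N → go right; Z > P → go right. Place as right child of P.
Insert X: X > N → go right; X > P → go right; X < Z → go left. Place as left child of Z.
Insert U: U > N → go right; U > P → go right; U < Z → go left; U < X → go left. Place as left child of X.
Insert C: C < N → go left; C < F → go left; C < E → go left. Place as left child of E.
Insert Y: Y > N → go right; Y > P → go right; Y < Z → go left; Y > X → go right. Place as right child of X.
Insert A: A < N → go left; A < F → go left; A < E → go left; A < C → go left. Place as left child of C.
Insert W: W > N → go right; W > P → go right; W < Z → go left; W < X → go left; W > U → go right. Place as right child of U.

The deepest node is W at depth 5.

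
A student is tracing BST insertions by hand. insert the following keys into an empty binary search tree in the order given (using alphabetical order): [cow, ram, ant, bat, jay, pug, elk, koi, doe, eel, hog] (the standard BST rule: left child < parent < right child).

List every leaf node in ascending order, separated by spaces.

Insert cow: tree is empty, so cow becomes the root.
Insert ram: ram > cow → go right. Place as right child of cow.
Insert ant: ant < cow → go left. Place as left child of cow.
Insert bat: bat < cow → go left; bat > ant → go right. Place as right child of ant.
Insert jay: jay > cow → go right; jay < ram → go left. Place as left child of ram.
Insert pug: pug > cow → go right; pug < ram → go left; pug > jay → go right. Place as right child of jay.
Insert elk: elk > cow → go right; elk < ram → go left; elk < jay → go left. Place as left child of jay.
Insert koi: koi > cow → go right; koi < ram → go left; koi > jay → go right; koi < pug → go left. Place as left child of pug.
Insert doe: doe > cow → go right; doe < ram → go left; doe < jay → go left; doe < elk → go left. Place as left child of elk.
Insert eel: eel > cow → go right; eel < ram → go left; eel < jay → go left; eel < elk → go left; eel > doe → go right. Place as right child of doe.
Insert hog: hog > cow → go right; hog < ram → go left; hog < jay → go left; hog > elk → go right. Place as right child of elk.

bat eel hog koi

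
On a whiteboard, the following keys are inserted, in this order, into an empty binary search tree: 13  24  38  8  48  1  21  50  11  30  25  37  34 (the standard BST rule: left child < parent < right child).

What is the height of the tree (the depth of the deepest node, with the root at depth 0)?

13: root
24: right child of 13 (depth 1)
38: right child of 24 (depth 2)
8: left child of 13 (depth 1)
48: right child of 38 (depth 3)
1: left child of 8 (depth 2)
21: left child of 24 (depth 2)
50: right child of 48 (depth 4)
11: right child of 8 (depth 2)
30: left child of 38 (depth 3)
25: left child of 30 (depth 4)
37: right child of 30 (depth 4)
34: left child of 37 (depth 5)

The deepest node is 34 at depth 5.

5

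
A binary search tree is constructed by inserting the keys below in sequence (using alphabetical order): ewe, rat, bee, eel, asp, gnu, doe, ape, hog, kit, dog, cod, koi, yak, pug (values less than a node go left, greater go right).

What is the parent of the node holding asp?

Resulting structure (node: left, right):
  ewe: L=bee, R=rat
  rat: L=gnu, R=yak
  bee: L=asp, R=eel
  eel: L=doe, R=–
  asp: L=ape, R=–
  gnu: L=–, R=hog
  doe: L=cod, R=dog
  ape: L=–, R=–
  hog: L=–, R=kit
  kit: L=–, R=koi
  dog: L=–, R=–
  cod: L=–, R=–
  koi: L=–, R=pug
  yak: L=–, R=–
  pug: L=–, R=–

bee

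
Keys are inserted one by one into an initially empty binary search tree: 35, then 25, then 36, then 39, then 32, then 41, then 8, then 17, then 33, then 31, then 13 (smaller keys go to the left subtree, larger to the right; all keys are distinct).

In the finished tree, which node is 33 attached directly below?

32

Resulting structure (node: left, right):
  35: L=25, R=36
  25: L=8, R=32
  36: L=–, R=39
  39: L=–, R=41
  32: L=31, R=33
  41: L=–, R=–
  8: L=–, R=17
  17: L=13, R=–
  33: L=–, R=–
  31: L=–, R=–
  13: L=–, R=–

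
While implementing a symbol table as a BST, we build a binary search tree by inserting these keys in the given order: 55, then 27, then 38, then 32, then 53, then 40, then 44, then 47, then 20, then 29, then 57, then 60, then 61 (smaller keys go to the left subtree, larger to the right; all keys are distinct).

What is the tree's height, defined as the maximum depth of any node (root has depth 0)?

Insert 55: tree is empty, so 55 becomes the root.
Insert 27: 27 < 55 → go left. Place as left child of 55.
Insert 38: 38 < 55 → go left; 38 > 27 → go right. Place as right child of 27.
Insert 32: 32 < 55 → go left; 32 > 27 → go right; 32 < 38 → go left. Place as left child of 38.
Insert 53: 53 < 55 → go left; 53 > 27 → go right; 53 > 38 → go right. Place as right child of 38.
Insert 40: 40 < 55 → go left; 40 > 27 → go right; 40 > 38 → go right; 40 < 53 → go left. Place as left child of 53.
Insert 44: 44 < 55 → go left; 44 > 27 → go right; 44 > 38 → go right; 44 < 53 → go left; 44 > 40 → go right. Place as right child of 40.
Insert 47: 47 < 55 → go left; 47 > 27 → go right; 47 > 38 → go right; 47 < 53 → go left; 47 > 40 → go right; 47 > 44 → go right. Place as right child of 44.
Insert 20: 20 < 55 → go left; 20 < 27 → go left. Place as left child of 27.
Insert 29: 29 < 55 → go left; 29 > 27 → go right; 29 < 38 → go left; 29 < 32 → go left. Place as left child of 32.
Insert 57: 57 > 55 → go right. Place as right child of 55.
Insert 60: 60 > 55 → go right; 60 > 57 → go right. Place as right child of 57.
Insert 61: 61 > 55 → go right; 61 > 57 → go right; 61 > 60 → go right. Place as right child of 60.

The deepest node is 47 at depth 6.

6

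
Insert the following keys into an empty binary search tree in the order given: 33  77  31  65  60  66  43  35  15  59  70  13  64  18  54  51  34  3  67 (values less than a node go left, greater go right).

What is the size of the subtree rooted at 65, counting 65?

33: root
77: right child of 33 (depth 1)
31: left child of 33 (depth 1)
65: left child of 77 (depth 2)
60: left child of 65 (depth 3)
66: right child of 65 (depth 3)
43: left child of 60 (depth 4)
35: left child of 43 (depth 5)
15: left child of 31 (depth 2)
59: right child of 43 (depth 5)
70: right child of 66 (depth 4)
13: left child of 15 (depth 3)
64: right child of 60 (depth 4)
18: right child of 15 (depth 3)
54: left child of 59 (depth 6)
51: left child of 54 (depth 7)
34: left child of 35 (depth 6)
3: left child of 13 (depth 4)
67: left child of 70 (depth 5)

Subtree rooted at 65 contains: 65, 60, 43, 35, 34, 59, 54, 51, 64, 66, 70, 67 — 12 nodes.

12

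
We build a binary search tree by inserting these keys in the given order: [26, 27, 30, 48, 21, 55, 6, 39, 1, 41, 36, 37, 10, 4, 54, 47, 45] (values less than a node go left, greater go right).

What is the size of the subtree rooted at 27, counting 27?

11

Insert 26: tree is empty, so 26 becomes the root.
Insert 27: 27 > 26 → go right. Place as right child of 26.
Insert 30: 30 > 26 → go right; 30 > 27 → go right. Place as right child of 27.
Insert 48: 48 > 26 → go right; 48 > 27 → go right; 48 > 30 → go right. Place as right child of 30.
Insert 21: 21 < 26 → go left. Place as left child of 26.
Insert 55: 55 > 26 → go right; 55 > 27 → go right; 55 > 30 → go right; 55 > 48 → go right. Place as right child of 48.
Insert 6: 6 < 26 → go left; 6 < 21 → go left. Place as left child of 21.
Insert 39: 39 > 26 → go right; 39 > 27 → go right; 39 > 30 → go right; 39 < 48 → go left. Place as left child of 48.
Insert 1: 1 < 26 → go left; 1 < 21 → go left; 1 < 6 → go left. Place as left child of 6.
Insert 41: 41 > 26 → go right; 41 > 27 → go right; 41 > 30 → go right; 41 < 48 → go left; 41 > 39 → go right. Place as right child of 39.
Insert 36: 36 > 26 → go right; 36 > 27 → go right; 36 > 30 → go right; 36 < 48 → go left; 36 < 39 → go left. Place as left child of 39.
Insert 37: 37 > 26 → go right; 37 > 27 → go right; 37 > 30 → go right; 37 < 48 → go left; 37 < 39 → go left; 37 > 36 → go right. Place as right child of 36.
Insert 10: 10 < 26 → go left; 10 < 21 → go left; 10 > 6 → go right. Place as right child of 6.
Insert 4: 4 < 26 → go left; 4 < 21 → go left; 4 < 6 → go left; 4 > 1 → go right. Place as right child of 1.
Insert 54: 54 > 26 → go right; 54 > 27 → go right; 54 > 30 → go right; 54 > 48 → go right; 54 < 55 → go left. Place as left child of 55.
Insert 47: 47 > 26 → go right; 47 > 27 → go right; 47 > 30 → go right; 47 < 48 → go left; 47 > 39 → go right; 47 > 41 → go right. Place as right child of 41.
Insert 45: 45 > 26 → go right; 45 > 27 → go right; 45 > 30 → go right; 45 < 48 → go left; 45 > 39 → go right; 45 > 41 → go right; 45 < 47 → go left. Place as left child of 47.

Subtree rooted at 27 contains: 27, 30, 48, 39, 36, 37, 41, 47, 45, 55, 54 — 11 nodes.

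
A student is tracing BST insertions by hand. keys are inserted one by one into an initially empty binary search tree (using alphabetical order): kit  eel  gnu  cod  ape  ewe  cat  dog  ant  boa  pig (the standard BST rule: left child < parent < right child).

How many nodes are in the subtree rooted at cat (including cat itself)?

2

Insert kit: tree is empty, so kit becomes the root.
Insert eel: eel < kit → go left. Place as left child of kit.
Insert gnu: gnu < kit → go left; gnu > eel → go right. Place as right child of eel.
Insert cod: cod < kit → go left; cod < eel → go left. Place as left child of eel.
Insert ape: ape < kit → go left; ape < eel → go left; ape < cod → go left. Place as left child of cod.
Insert ewe: ewe < kit → go left; ewe > eel → go right; ewe < gnu → go left. Place as left child of gnu.
Insert cat: cat < kit → go left; cat < eel → go left; cat < cod → go left; cat > ape → go right. Place as right child of ape.
Insert dog: dog < kit → go left; dog < eel → go left; dog > cod → go right. Place as right child of cod.
Insert ant: ant < kit → go left; ant < eel → go left; ant < cod → go left; ant < ape → go left. Place as left child of ape.
Insert boa: boa < kit → go left; boa < eel → go left; boa < cod → go left; boa > ape → go right; boa < cat → go left. Place as left child of cat.
Insert pig: pig > kit → go right. Place as right child of kit.

Subtree rooted at cat contains: cat, boa — 2 nodes.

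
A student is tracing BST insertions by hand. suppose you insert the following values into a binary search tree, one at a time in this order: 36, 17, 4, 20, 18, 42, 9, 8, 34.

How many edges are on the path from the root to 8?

4

Insert 36: tree is empty, so 36 becomes the root.
Insert 17: 17 < 36 → go left. Place as left child of 36.
Insert 4: 4 < 36 → go left; 4 < 17 → go left. Place as left child of 17.
Insert 20: 20 < 36 → go left; 20 > 17 → go right. Place as right child of 17.
Insert 18: 18 < 36 → go left; 18 > 17 → go right; 18 < 20 → go left. Place as left child of 20.
Insert 42: 42 > 36 → go right. Place as right child of 36.
Insert 9: 9 < 36 → go left; 9 < 17 → go left; 9 > 4 → go right. Place as right child of 4.
Insert 8: 8 < 36 → go left; 8 < 17 → go left; 8 > 4 → go right; 8 < 9 → go left. Place as left child of 9.
Insert 34: 34 < 36 → go left; 34 > 17 → go right; 34 > 20 → go right. Place as right child of 20.

Path to 8: 36 → 17 → 4 → 9 → 8, which is 4 edges.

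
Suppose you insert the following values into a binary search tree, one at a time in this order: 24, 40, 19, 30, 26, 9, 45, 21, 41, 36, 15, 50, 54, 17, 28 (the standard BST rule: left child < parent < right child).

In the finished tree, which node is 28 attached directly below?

26

Insert 24: tree is empty, so 24 becomes the root.
Insert 40: 40 > 24 → go right. Place as right child of 24.
Insert 19: 19 < 24 → go left. Place as left child of 24.
Insert 30: 30 > 24 → go right; 30 < 40 → go left. Place as left child of 40.
Insert 26: 26 > 24 → go right; 26 < 40 → go left; 26 < 30 → go left. Place as left child of 30.
Insert 9: 9 < 24 → go left; 9 < 19 → go left. Place as left child of 19.
Insert 45: 45 > 24 → go right; 45 > 40 → go right. Place as right child of 40.
Insert 21: 21 < 24 → go left; 21 > 19 → go right. Place as right child of 19.
Insert 41: 41 > 24 → go right; 41 > 40 → go right; 41 < 45 → go left. Place as left child of 45.
Insert 36: 36 > 24 → go right; 36 < 40 → go left; 36 > 30 → go right. Place as right child of 30.
Insert 15: 15 < 24 → go left; 15 < 19 → go left; 15 > 9 → go right. Place as right child of 9.
Insert 50: 50 > 24 → go right; 50 > 40 → go right; 50 > 45 → go right. Place as right child of 45.
Insert 54: 54 > 24 → go right; 54 > 40 → go right; 54 > 45 → go right; 54 > 50 → go right. Place as right child of 50.
Insert 17: 17 < 24 → go left; 17 < 19 → go left; 17 > 9 → go right; 17 > 15 → go right. Place as right child of 15.
Insert 28: 28 > 24 → go right; 28 < 40 → go left; 28 < 30 → go left; 28 > 26 → go right. Place as right child of 26.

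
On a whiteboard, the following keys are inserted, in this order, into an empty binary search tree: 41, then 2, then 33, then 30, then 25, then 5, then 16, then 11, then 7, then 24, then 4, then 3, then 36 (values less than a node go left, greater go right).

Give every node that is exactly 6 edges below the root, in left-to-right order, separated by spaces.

Insert 41: tree is empty, so 41 becomes the root.
Insert 2: 2 < 41 → go left. Place as left child of 41.
Insert 33: 33 < 41 → go left; 33 > 2 → go right. Place as right child of 2.
Insert 30: 30 < 41 → go left; 30 > 2 → go right; 30 < 33 → go left. Place as left child of 33.
Insert 25: 25 < 41 → go left; 25 > 2 → go right; 25 < 33 → go left; 25 < 30 → go left. Place as left child of 30.
Insert 5: 5 < 41 → go left; 5 > 2 → go right; 5 < 33 → go left; 5 < 30 → go left; 5 < 25 → go left. Place as left child of 25.
Insert 16: 16 < 41 → go left; 16 > 2 → go right; 16 < 33 → go left; 16 < 30 → go left; 16 < 25 → go left; 16 > 5 → go right. Place as right child of 5.
Insert 11: 11 < 41 → go left; 11 > 2 → go right; 11 < 33 → go left; 11 < 30 → go left; 11 < 25 → go left; 11 > 5 → go right; 11 < 16 → go left. Place as left child of 16.
Insert 7: 7 < 41 → go left; 7 > 2 → go right; 7 < 33 → go left; 7 < 30 → go left; 7 < 25 → go left; 7 > 5 → go right; 7 < 16 → go left; 7 < 11 → go left. Place as left child of 11.
Insert 24: 24 < 41 → go left; 24 > 2 → go right; 24 < 33 → go left; 24 < 30 → go left; 24 < 25 → go left; 24 > 5 → go right; 24 > 16 → go right. Place as right child of 16.
Insert 4: 4 < 41 → go left; 4 > 2 → go right; 4 < 33 → go left; 4 < 30 → go left; 4 < 25 → go left; 4 < 5 → go left. Place as left child of 5.
Insert 3: 3 < 41 → go left; 3 > 2 → go right; 3 < 33 → go left; 3 < 30 → go left; 3 < 25 → go left; 3 < 5 → go left; 3 < 4 → go left. Place as left child of 4.
Insert 36: 36 < 41 → go left; 36 > 2 → go right; 36 > 33 → go right. Place as right child of 33.

4 16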